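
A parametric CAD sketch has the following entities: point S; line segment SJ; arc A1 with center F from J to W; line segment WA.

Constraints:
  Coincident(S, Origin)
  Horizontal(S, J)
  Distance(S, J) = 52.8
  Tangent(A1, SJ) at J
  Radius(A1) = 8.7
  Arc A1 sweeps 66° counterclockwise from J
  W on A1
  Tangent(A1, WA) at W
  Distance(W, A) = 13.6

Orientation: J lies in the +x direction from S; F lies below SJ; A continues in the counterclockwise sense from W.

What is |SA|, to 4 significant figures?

43.07

S is at the origin; SJ is horizontal with |SJ| = 52.8 and J on the +x side, so J = (52.80, 0.000). A1 meets SJ tangentially, so FJ is at right angles to SJ, so F = J + (0, -8.7) = (52.80, -8.700). On A1, J sits at bearing 90° from F; a 66° counterclockwise sweep puts W at bearing 156°, so W = F + 8.7·(cos 156°, sin 156°) = (44.85, -5.161). The tangent condition forces FW to be normal to WA, so WA runs along (−sin 156°, cos 156°); with |WA| = 13.6, A = (39.32, -17.59). Then |SA| = |A − S| = 43.07.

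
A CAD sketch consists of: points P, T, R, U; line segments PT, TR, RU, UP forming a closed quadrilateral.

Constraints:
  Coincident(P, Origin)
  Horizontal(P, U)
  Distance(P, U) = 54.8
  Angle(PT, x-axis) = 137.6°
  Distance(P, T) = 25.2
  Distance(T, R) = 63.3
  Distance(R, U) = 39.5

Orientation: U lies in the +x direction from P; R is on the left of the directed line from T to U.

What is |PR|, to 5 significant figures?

55.623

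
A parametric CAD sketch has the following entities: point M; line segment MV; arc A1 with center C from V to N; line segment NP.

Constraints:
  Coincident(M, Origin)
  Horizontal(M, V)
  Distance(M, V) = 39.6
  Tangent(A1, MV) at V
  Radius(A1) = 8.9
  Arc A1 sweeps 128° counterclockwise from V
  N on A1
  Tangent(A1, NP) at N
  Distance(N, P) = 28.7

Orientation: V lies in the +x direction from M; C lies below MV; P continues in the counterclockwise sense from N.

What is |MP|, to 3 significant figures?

62.4

M is at the origin; MV is horizontal with |MV| = 39.6 and V on the +x side, so V = (39.6, 0.00). A1 meets MV tangentially, so CV is at right angles to MV, so C = V + (0, -8.9) = (39.6, -8.90). On A1, V sits at bearing 90° from C; a 128° counterclockwise sweep puts N at bearing 218°, so N = C + 8.9·(cos 218°, sin 218°) = (32.6, -14.4). A1 meets NP tangentially, so CN is at right angles to NP, so NP runs along (−sin 218°, cos 218°); with |NP| = 28.7, P = (50.3, -37.0). Then |MP| = |P − M| = 62.4.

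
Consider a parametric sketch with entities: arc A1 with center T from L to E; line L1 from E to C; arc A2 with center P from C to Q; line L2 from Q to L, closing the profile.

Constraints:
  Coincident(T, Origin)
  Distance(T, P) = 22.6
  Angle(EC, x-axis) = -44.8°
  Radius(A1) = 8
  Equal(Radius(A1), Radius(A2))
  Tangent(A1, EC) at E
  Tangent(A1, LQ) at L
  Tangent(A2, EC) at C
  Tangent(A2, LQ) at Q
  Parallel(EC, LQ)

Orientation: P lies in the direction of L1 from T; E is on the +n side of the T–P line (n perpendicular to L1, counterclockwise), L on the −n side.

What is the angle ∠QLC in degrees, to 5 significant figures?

35.297°

Tangency of A1 to both parallel lines with radius 8.0 puts E and L at T ± 8.0·n: E = (5.6371, 5.6766), L = (-5.6371, -5.6766). Equal radii place C and Q the same way about P: C = P + 8.0·n = (21.673, -10.248), Q = P − 8.0·n = (10.399, -21.601). Then cos ∠QLC = LQ·LC / (|LQ||LC|), giving 35.297°.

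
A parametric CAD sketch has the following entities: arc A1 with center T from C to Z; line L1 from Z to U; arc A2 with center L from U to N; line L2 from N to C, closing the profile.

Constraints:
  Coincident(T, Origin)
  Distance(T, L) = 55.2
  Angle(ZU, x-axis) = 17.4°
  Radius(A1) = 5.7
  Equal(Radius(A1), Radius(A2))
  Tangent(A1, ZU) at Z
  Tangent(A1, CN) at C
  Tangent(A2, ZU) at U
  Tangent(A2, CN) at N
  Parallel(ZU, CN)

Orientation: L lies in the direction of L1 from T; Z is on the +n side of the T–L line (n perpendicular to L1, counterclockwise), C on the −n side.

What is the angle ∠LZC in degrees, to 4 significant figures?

84.10°

The slot axis is L1's direction at 17.4°, so u = (cos 17.4°, sin 17.4°) = (0.9542, 0.2990) and n = (−sin 17.4°, cos 17.4°) = (-0.2990, 0.9542). T is at the origin and L lies 55.2 along u from T, so L = 55.2·u = (52.67, 16.51). Tangency of A1 to both parallel lines with radius 5.7 puts Z and C at T ± 5.7·n: Z = (-1.705, 5.439), C = (1.705, -5.439). Then cos ∠LZC = ZL·ZC / (|ZL||ZC|), giving 84.10°.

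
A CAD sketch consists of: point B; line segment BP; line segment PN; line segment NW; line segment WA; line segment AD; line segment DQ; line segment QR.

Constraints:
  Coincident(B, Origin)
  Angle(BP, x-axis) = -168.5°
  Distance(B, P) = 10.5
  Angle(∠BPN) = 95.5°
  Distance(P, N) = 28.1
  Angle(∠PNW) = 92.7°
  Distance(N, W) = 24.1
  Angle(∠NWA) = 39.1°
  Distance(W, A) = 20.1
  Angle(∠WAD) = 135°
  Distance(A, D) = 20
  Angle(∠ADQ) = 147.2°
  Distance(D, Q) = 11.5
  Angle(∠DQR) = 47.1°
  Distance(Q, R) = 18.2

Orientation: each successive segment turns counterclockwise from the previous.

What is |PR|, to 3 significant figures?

27.3

B is at the origin; BP runs at -168.5° with length 10.5, so P = (-10.3, -2.09). ∠BPN = 95.5° gives PN at -84.0° from the x-axis; with |PN| = 28.1, N = (-7.35, -30.0). ∠PNW = 92.7° gives NW at 3.30° from the x-axis; with |NW| = 24.1, W = (16.7, -28.7). ∠NWA = 39.1° gives WA at 144° from the x-axis; with |WA| = 20.1, A = (0.406, -16.9). ∠WAD = 135.0° gives AD at -171° from the x-axis; with |AD| = 20.0, D = (-19.3, -20.1). ∠ADQ = 147.2° gives DQ at -138° from the x-axis; with |DQ| = 11.5, Q = (-27.9, -27.8). ∠DQR = 47.1° gives QR at -5.10° from the x-axis; with |QR| = 18.2, R = (-9.76, -29.4). Then |PR| = |R − P| = 27.3.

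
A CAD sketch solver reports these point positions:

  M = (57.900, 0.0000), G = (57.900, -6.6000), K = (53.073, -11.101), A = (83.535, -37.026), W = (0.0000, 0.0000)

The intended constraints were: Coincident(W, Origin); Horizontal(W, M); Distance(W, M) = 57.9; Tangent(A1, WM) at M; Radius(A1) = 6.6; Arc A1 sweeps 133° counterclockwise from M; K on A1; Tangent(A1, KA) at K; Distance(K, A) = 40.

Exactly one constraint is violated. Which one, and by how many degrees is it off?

Tangent(A1, KA) at K — off by 6.60°.

W = (0.00, 0.00) ✓; W.y = 0.00, M.y = 0.00 ✓; |WM| = 57.90 ✓; ∠(GM, MW) = 90.00° ✓; |GM| = 6.600 ✓; bearing(G→K) − bearing(G→M) = 133.0° ✓; |GK| = 6.600 ✓; ∠(GK, KA) = 83.40° ✗; |KA| = 40.00 ✓.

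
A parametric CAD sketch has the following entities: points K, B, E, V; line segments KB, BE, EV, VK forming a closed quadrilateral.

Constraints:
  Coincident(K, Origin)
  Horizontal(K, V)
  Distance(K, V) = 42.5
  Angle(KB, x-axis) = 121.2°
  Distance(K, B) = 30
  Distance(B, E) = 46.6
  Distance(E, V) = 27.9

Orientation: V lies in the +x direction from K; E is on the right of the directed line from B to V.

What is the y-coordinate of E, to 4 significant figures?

-8.662

Checks: |BE| = 46.60 ✓; |EV| = 27.90 ✓.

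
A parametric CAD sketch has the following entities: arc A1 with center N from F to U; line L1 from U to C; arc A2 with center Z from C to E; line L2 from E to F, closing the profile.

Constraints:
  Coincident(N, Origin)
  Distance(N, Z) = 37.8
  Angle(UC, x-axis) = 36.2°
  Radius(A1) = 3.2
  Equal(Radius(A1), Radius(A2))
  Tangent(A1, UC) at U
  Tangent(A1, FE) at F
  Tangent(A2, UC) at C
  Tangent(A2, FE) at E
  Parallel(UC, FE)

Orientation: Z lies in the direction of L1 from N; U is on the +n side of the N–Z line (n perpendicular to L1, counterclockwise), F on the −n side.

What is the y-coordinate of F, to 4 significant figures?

-2.582

The slot axis is L1's direction at 36.2°, so u = (cos 36.2°, sin 36.2°) = (0.8070, 0.5906) and n = (−sin 36.2°, cos 36.2°) = (-0.5906, 0.8070). N is at the origin and Z lies 37.8 along u from N, so Z = 37.8·u = (30.50, 22.32). Tangency of A1 to both parallel lines with radius 3.2 puts U and F at N ± 3.2·n: U = (-1.890, 2.582), F = (1.890, -2.582). So F.y = -2.582.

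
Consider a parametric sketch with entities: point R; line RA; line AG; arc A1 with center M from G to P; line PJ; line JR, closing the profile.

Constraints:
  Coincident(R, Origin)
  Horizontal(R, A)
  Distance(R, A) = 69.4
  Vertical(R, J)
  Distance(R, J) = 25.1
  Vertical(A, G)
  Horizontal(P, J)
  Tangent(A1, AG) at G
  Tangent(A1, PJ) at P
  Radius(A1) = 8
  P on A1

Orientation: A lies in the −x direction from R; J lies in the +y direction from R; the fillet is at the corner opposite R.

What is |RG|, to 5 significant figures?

71.476

The virtual corner opposite R is at (-69.400, 25.100). Tangency of A1 to AG means the radius MG is perpendicular to AG and tangency of A1 to PJ means the radius MP is perpendicular to PJ, with radius 8.0, so the center M sits 8.0 in from both sides at M = (-61.400, 17.100). That places the tangent points at G = (-69.400, 17.100) on AG and P = (-61.400, 25.100) on PJ. Then |RG| = |G − R| = 71.476.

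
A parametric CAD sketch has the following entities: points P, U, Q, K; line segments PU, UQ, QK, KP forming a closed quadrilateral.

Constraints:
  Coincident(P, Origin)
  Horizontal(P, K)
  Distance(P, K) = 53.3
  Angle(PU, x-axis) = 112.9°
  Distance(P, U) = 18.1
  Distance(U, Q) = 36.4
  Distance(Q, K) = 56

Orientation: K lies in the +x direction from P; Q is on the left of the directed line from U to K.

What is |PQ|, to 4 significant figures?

46.80

Checks: |UQ| = 36.40 ✓; |QK| = 56.00 ✓.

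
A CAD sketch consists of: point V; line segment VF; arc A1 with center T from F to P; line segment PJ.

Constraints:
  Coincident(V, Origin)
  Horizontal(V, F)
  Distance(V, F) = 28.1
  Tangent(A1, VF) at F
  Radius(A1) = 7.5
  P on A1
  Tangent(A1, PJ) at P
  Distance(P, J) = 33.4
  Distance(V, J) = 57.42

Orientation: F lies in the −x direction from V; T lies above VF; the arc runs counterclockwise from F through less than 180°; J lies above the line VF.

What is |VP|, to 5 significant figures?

25.246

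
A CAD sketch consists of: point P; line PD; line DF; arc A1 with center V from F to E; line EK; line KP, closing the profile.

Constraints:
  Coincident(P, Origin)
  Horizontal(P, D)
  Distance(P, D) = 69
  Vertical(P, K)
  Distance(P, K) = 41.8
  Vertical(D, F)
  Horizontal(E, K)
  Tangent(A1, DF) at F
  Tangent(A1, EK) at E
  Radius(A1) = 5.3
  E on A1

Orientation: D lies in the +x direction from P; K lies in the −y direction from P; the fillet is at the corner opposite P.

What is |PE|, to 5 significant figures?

76.190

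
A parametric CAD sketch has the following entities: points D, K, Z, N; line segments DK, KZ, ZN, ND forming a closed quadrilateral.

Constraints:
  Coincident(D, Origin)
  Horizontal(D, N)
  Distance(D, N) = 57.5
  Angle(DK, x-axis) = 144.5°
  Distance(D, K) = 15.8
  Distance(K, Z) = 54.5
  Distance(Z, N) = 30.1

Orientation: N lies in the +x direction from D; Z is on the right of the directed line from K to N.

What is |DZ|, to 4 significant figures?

38.77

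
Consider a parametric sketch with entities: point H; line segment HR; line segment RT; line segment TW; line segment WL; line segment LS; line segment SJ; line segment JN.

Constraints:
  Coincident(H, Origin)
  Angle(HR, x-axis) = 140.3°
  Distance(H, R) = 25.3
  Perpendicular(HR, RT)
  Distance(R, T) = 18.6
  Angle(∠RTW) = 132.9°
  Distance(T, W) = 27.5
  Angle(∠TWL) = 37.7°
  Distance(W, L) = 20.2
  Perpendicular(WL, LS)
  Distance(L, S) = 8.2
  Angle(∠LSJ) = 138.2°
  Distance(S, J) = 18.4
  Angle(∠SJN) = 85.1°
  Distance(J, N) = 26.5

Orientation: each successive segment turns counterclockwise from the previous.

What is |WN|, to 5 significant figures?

10.571

H is at the origin; HR runs at 140.3° with length 25.3, so R = (-19.466, 16.161). HR is perpendicular to RT, so RT runs at -129.70°; with |RT| = 18.6, T = (-31.347, 1.8500). ∠RTW = 132.9° gives TW at -82.600° from the x-axis; with |TW| = 27.5, W = (-27.805, -25.421). ∠TWL = 37.7° gives WL at 59.700° from the x-axis; with |WL| = 20.2, L = (-17.614, -7.9804). The perpendicularity gives LS at right angles to WL, so LS runs at 149.70°; with |LS| = 8.2, S = (-24.693, -3.8432). ∠LSJ = 138.2° gives SJ at -168.50° from the x-axis; with |SJ| = 18.4, J = (-42.724, -7.5116). ∠SJN = 85.1° gives JN at -73.600° from the x-axis; with |JN| = 26.5, N = (-35.242, -32.933). Then |WN| = |N − W| = 10.571.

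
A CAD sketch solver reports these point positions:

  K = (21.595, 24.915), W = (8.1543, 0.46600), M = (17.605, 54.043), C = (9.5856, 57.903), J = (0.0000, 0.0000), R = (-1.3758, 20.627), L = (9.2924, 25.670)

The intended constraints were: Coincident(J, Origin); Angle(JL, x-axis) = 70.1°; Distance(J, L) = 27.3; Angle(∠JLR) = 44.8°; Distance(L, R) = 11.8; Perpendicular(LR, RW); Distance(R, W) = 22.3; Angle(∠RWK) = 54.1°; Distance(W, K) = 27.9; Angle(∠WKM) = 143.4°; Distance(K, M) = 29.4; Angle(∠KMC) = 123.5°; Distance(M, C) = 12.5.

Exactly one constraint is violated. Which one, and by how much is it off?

Distance(M, C) = 12.5 — off by 3.60.

J = (0.00, 0.00) ✓; JL at 70.10° ✓; |JL| = 27.30 ✓; ∠JLR = 44.80° ✓; |LR| = 11.80 ✓; ∠(LR, RW) = 90.00° ✓; |RW| = 22.30 ✓; ∠RWK = 54.10° ✓; |WK| = 27.90 ✓; ∠WKM = 143.4° ✓; |KM| = 29.40 ✓; ∠KMC = 123.5° ✓; |MC| = 8.900 ✗.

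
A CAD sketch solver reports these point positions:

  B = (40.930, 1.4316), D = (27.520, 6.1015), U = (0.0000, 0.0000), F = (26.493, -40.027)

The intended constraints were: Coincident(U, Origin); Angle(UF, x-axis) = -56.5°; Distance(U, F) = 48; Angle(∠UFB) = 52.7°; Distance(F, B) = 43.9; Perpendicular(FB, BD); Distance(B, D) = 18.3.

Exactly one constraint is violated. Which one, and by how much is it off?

Distance(B, D) = 18.3 — off by 4.10.

U = (0.00, 0.00) ✓; UF at -56.50° ✓; |UF| = 48.00 ✓; ∠UFB = 52.70° ✓; |FB| = 43.90 ✓; ∠(FB, BD) = 90.00° ✓; |BD| = 14.20 ✗.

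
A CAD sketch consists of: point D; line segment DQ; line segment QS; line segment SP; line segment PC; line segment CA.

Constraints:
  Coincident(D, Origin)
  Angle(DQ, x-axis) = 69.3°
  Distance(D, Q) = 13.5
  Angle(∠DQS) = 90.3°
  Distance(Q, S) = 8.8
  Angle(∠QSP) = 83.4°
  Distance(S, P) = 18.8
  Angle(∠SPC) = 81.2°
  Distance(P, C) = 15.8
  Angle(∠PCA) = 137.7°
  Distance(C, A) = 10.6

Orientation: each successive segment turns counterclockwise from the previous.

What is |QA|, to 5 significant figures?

15.289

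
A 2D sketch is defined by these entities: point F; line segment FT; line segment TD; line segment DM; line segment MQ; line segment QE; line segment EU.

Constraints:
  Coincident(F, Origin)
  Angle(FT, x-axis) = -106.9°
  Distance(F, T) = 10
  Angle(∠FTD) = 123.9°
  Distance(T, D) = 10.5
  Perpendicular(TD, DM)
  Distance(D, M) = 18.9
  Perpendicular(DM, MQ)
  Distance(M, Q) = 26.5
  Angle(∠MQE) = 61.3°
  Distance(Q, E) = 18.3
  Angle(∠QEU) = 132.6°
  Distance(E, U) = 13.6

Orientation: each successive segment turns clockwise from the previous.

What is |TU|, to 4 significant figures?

6.004

∠MQE = 61.3° gives QE at -101.7° from the x-axis; with |QE| = 18.3, E = (3.157, -4.736). ∠QEU = 132.6° gives EU at -149.1° from the x-axis; with |EU| = 13.6, U = (-8.513, -11.72). Then |TU| = |U − T| = 6.004.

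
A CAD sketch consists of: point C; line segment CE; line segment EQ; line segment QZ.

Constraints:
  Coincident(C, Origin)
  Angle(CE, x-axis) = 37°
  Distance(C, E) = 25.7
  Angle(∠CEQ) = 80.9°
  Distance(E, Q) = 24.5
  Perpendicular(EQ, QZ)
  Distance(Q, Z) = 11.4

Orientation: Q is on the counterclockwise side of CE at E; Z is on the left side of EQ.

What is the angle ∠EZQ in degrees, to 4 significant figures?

65.05°

∠CEQ = 80.9°, so EQ runs at 37.0° + (180° − 80.9°) = 136.1° from the x-axis; with |EQ| = 24.5, Q = E + 24.5·(cos 136.1°, sin 136.1°) = (2.871, 32.45). EQ is perpendicular to QZ; with |QZ| = 11.4 on the left of EQ, Z = Q + 11.4·(-0.6934, -0.7206) = (-5.033, 24.24). Then cos ∠EZQ = ZE·ZQ / (|ZE||ZQ|), giving 65.05°.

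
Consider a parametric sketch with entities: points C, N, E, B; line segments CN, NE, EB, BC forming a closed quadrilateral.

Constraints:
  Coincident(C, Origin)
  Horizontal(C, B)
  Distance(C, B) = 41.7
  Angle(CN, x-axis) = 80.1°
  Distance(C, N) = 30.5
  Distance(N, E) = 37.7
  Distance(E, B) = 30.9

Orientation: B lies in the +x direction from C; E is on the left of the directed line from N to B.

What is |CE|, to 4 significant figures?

52.88

Checks: |NE| = 37.70 ✓; |EB| = 30.90 ✓.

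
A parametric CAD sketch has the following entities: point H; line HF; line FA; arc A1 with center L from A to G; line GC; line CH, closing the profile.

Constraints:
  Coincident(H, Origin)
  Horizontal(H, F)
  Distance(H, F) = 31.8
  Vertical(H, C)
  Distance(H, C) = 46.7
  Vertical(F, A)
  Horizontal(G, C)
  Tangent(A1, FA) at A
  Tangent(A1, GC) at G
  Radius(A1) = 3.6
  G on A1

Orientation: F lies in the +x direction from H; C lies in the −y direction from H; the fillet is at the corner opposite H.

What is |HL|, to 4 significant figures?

51.51

H is at the origin; HF is horizontal with |HF| = 31.8 and F on the +x side, so F = (31.80, 0.000). HC is vertical with |HC| = 46.7 and C on the −y side, so C = (0.000, -46.70). The virtual corner opposite H is at (31.80, -46.70). The tangent condition forces LA to be normal to FA and the tangent condition forces LG to be normal to GC, with radius 3.6, so the center L sits 3.6 in from both sides at L = (28.20, -43.10). Then |HL| = |L − H| = 51.51.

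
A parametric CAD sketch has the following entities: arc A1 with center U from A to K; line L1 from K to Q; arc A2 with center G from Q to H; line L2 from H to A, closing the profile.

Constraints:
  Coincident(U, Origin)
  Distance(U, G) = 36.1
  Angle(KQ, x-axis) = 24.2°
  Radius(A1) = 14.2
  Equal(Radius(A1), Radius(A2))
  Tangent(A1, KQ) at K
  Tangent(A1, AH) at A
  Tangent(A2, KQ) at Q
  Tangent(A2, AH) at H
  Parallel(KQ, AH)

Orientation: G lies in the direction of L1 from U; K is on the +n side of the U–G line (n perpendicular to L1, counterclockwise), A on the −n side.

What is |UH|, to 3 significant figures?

38.8

Tangency of A1 to both parallel lines with radius 14.2 puts K and A at U ± 14.2·n: K = (-5.82, 13.0), A = (5.82, -13.0). Equal radii place Q and H the same way about G: Q = G + 14.2·n = (27.1, 27.8), H = G − 14.2·n = (38.7, 1.85). Then |UH| = |H − U| = 38.8.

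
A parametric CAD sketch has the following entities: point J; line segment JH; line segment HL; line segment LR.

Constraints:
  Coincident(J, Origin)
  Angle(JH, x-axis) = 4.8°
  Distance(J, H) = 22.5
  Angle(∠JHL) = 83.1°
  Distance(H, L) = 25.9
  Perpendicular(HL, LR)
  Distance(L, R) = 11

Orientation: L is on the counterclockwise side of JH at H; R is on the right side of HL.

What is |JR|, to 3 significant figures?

40.6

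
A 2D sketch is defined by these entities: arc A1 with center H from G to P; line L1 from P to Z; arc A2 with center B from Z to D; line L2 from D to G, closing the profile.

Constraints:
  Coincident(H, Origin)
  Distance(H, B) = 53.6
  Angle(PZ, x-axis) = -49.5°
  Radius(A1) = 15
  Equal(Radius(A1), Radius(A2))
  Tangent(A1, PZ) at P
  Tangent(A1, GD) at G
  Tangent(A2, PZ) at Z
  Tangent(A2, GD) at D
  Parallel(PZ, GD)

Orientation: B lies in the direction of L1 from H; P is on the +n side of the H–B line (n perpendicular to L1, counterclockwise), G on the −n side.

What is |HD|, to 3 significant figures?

55.7

Tangency of A1 to both parallel lines with radius 15.0 puts P and G at H ± 15.0·n: P = (11.4, 9.74), G = (-11.4, -9.74). Equal radii place Z and D the same way about B: Z = B + 15.0·n = (46.2, -31.0), D = B − 15.0·n = (23.4, -50.5). Then |HD| = |D − H| = 55.7.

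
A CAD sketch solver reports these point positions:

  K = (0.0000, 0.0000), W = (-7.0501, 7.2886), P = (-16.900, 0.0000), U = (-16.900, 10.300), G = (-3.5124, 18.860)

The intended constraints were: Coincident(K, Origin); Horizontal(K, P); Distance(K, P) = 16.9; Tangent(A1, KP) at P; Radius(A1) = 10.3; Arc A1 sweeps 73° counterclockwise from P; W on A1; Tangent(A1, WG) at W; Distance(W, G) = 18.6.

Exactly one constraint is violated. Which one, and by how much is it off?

Distance(W, G) = 18.6 — off by 6.50.

K = (0.00, 0.00) ✓; K.y = 0.00, P.y = 0.00 ✓; |KP| = 16.90 ✓; ∠(UP, PK) = 90.00° ✓; |UP| = 10.30 ✓; bearing(U→W) − bearing(U→P) = 73.00° ✓; |UW| = 10.30 ✓; ∠(UW, WG) = 90.00° ✓; |WG| = 12.10 ✗.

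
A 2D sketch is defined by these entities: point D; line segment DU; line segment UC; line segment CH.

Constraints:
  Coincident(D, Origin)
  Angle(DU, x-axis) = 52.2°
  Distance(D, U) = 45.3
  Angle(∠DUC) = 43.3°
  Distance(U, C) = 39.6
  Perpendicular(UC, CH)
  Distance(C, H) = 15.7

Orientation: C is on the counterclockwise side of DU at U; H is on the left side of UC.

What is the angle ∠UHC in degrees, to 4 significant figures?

68.37°

D is at the origin; DU runs at 52.2° with length 45.3, so U = 45.3·(cos 52.2°, sin 52.2°) = (27.76, 35.79). ∠DUC = 43.3°, so UC runs at 52.2° + (180° − 43.3°) = 188.9° from the x-axis; with |UC| = 39.6, C = U + 39.6·(cos 188.9°, sin 188.9°) = (-11.36, 29.67). UC is perpendicular to CH; with |CH| = 15.7 on the left of UC, H = C + 15.7·(0.1547, -0.9880) = (-8.930, 14.16). Then cos ∠UHC = HU·HC / (|HU||HC|), giving 68.37°.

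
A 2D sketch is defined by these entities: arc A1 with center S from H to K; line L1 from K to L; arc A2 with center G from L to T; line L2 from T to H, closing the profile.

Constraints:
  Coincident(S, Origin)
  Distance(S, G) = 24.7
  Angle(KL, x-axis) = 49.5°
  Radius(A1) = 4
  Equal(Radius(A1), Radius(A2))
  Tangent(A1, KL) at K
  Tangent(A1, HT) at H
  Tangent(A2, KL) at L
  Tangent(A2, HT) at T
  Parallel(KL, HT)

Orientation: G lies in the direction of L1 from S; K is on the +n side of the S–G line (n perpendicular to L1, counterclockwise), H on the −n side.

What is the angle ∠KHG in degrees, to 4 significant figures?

80.80°

The slot axis is L1's direction at 49.5°, so u = (cos 49.5°, sin 49.5°) = (0.6494, 0.7604) and n = (−sin 49.5°, cos 49.5°) = (-0.7604, 0.6494). S is at the origin and G lies 24.7 along u from S, so G = 24.7·u = (16.04, 18.78). Tangency of A1 to both parallel lines with radius 4.0 puts K and H at S ± 4.0·n: K = (-3.042, 2.598), H = (3.042, -2.598). Then cos ∠KHG = HK·HG / (|HK||HG|), giving 80.80°.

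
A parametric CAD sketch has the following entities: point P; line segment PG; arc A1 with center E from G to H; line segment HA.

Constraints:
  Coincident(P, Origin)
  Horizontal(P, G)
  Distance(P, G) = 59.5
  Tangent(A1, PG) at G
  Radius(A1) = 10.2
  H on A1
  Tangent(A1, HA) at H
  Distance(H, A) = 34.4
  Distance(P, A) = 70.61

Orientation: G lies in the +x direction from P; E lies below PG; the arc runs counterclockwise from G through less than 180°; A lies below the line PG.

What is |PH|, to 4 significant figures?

50.72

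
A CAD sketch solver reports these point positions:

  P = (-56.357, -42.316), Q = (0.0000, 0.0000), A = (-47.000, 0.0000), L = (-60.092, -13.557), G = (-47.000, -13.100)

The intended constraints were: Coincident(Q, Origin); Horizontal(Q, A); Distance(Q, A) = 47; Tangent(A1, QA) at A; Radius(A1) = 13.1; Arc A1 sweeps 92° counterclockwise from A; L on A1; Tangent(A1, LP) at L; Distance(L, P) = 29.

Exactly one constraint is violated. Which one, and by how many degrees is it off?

Tangent(A1, LP) at L — off by 5.40°.

Q = (0.00, 0.00) ✓; Q.y = 0.00, A.y = 0.00 ✓; |QA| = 47.00 ✓; ∠(GA, AQ) = 90.00° ✓; |GA| = 13.10 ✓; bearing(G→L) − bearing(G→A) = 92.00° ✓; |GL| = 13.10 ✓; ∠(GL, LP) = 84.60° ✗; |LP| = 29.00 ✓.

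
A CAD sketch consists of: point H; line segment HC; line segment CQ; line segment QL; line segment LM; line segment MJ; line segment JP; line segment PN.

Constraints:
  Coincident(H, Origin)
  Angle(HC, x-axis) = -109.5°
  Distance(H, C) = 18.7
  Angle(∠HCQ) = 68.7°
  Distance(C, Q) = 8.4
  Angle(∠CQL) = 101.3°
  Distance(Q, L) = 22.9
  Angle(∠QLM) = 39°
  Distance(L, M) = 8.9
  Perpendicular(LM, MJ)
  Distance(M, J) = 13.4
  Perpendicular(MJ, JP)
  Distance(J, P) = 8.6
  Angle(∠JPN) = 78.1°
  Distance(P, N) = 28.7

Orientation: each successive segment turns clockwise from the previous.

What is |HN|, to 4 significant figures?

14.76

MJ is perpendicular to JP, so JP runs at 99.50°; with |JP| = 8.6, P = (-14.49, 5.285). ∠JPN = 78.1° gives PN at -2.400° from the x-axis; with |PN| = 28.7, N = (14.18, 4.083). Then |HN| = |N − H| = 14.76.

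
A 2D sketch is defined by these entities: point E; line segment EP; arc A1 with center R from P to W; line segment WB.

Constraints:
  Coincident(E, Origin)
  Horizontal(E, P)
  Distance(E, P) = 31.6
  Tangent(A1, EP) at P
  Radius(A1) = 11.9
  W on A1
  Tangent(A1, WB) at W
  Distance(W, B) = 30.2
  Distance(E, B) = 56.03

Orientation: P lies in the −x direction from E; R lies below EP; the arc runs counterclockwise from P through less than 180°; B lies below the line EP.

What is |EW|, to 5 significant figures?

45.644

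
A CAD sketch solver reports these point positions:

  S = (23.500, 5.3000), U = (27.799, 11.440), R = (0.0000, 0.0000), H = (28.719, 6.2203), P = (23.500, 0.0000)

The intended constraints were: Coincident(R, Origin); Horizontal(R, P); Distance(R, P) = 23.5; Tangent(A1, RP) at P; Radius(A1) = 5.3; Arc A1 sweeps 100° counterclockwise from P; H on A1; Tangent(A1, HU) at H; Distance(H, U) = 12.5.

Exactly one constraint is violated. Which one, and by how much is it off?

Distance(H, U) = 12.5 — off by 7.20.

R = (0.00, 0.00) ✓; R.y = 0.00, P.y = 0.00 ✓; |RP| = 23.50 ✓; ∠(SP, PR) = 90.00° ✓; |SP| = 5.300 ✓; bearing(S→H) − bearing(S→P) = 100.0° ✓; |SH| = 5.300 ✓; ∠(SH, HU) = 90.00° ✓; |HU| = 5.300 ✗.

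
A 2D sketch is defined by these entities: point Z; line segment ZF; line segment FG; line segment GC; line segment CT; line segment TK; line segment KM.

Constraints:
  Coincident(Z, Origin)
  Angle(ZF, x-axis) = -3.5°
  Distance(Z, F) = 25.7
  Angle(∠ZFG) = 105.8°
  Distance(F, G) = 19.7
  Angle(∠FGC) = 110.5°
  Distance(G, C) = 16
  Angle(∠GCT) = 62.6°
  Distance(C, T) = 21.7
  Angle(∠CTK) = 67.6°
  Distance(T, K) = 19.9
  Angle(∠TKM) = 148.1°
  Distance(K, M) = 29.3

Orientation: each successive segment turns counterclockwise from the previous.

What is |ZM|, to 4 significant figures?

63.66

Z is at the origin; ZF runs at -3.5° with length 25.7, so F = (25.65, -1.569). ∠ZFG = 105.8° gives FG at 70.70° from the x-axis; with |FG| = 19.7, G = (32.16, 17.02). ∠FGC = 110.5° gives GC at 140.2° from the x-axis; with |GC| = 16.0, C = (19.87, 27.27). ∠GCT = 62.6° gives CT at -102.4° from the x-axis; with |CT| = 21.7, T = (15.21, 6.072). ∠CTK = 67.6° gives TK at 10.00° from the x-axis; with |TK| = 19.9, K = (34.81, 9.527). ∠TKM = 148.1° gives KM at 41.90° from the x-axis; with |KM| = 29.3, M = (56.62, 29.09). Then |ZM| = |M − Z| = 63.66.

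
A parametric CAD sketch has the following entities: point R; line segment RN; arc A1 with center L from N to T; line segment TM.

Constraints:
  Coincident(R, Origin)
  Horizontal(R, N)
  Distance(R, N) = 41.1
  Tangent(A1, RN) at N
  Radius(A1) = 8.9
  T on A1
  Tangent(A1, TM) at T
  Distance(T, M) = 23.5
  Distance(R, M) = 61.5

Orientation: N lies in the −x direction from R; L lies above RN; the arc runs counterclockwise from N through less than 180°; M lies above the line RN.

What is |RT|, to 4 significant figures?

38.62

R is at the origin; R and N share the same y with |RN| = 41.1 and N on the −x side, so N = (-41.10, 0.000). Tangency of A1 to RN means the radius LN is perpendicular to RN, so L = N + (0, 8.9) = (-41.10, 8.900). Since LT ⟂ TM (tangency), |LM| = √(8.9² + 23.5²) = 25.13 regardless of where T sits on A1. So M lies on both circle(R, 61.5) and circle(L, 25.13); the above-RN intersection is M = (-53.14, 30.96). T is the foot of the tangent from M: T = (-35.31, 15.65).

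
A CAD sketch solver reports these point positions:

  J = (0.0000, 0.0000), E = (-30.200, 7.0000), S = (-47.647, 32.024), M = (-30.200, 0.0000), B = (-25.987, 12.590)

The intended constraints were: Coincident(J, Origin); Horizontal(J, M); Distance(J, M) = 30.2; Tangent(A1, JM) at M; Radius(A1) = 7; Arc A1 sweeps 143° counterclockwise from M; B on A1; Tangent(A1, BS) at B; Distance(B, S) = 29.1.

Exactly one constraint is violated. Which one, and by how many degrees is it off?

Tangent(A1, BS) at B — off by 4.90°.

J = (0.00, 0.00) ✓; J.y = 0.00, M.y = 0.00 ✓; |JM| = 30.20 ✓; ∠(EM, MJ) = 90.00° ✓; |EM| = 7.000 ✓; bearing(E→B) − bearing(E→M) = 143.0° ✓; |EB| = 7.000 ✓; ∠(EB, BS) = 94.90° ✗; |BS| = 29.10 ✓.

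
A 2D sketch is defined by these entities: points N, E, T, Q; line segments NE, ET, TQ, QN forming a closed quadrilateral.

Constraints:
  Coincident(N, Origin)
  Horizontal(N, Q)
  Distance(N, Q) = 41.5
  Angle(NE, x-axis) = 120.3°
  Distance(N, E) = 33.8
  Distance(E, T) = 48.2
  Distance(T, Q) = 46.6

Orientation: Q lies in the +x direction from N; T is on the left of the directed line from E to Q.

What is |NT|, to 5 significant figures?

53.100

N is at the origin; NQ is horizontal with |NQ| = 41.5 and Q in +x, so Q = (41.5, 0). NE runs at 120.3° with |NE| = 33.8, so E = (-17.053, 29.183). T is determined by |ET| = 48.2 and |TQ| = 46.6 together: it lies at the intersection of circle(E, 48.2) and circle(Q, 46.6). With |EQ| = 65.422, the foot of the radical line on EQ is 33.870 from E and the perpendicular offset is √(48.2² − 33.870²) = 34.293. Taking the left-of-EQ solution: T = (28.558, 44.767).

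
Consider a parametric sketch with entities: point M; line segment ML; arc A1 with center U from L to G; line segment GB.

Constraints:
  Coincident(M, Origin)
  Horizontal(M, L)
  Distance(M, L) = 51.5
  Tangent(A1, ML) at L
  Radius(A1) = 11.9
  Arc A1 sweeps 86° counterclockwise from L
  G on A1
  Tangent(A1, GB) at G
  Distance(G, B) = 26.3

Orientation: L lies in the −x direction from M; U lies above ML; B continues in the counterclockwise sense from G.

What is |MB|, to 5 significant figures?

53.105

M is at the origin; ML is horizontal with |ML| = 51.5 and L on the −x side, so L = (-51.500, 0.0000). Since A1 is tangent to ML there, UL ⟂ ML, so U = L + (0, 11.9) = (-51.500, 11.900). On A1, L sits at bearing -90° from U; an 86° counterclockwise sweep puts G at bearing -4°, so G = U + 11.9·(cos -4°, sin -4°) = (-39.629, 11.070). The tangent condition forces UG to be normal to GB, so GB runs along (−sin -4°, cos -4°); with |GB| = 26.3, B = (-37.794, 37.306). Then |MB| = |B − M| = 53.105.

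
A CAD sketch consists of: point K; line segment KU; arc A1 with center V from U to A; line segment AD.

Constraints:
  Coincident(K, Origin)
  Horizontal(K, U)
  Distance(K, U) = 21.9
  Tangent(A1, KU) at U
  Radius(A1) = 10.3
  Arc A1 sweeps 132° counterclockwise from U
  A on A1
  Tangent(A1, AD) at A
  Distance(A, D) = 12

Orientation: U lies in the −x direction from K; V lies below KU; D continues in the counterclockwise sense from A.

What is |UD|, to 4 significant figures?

26.11

K is at the origin; KU is horizontal with |KU| = 21.9 and U on the −x side, so U = (-21.90, 0.000). Since A1 is tangent to KU there, VU ⟂ KU, so V = U + (0, -10.3) = (-21.90, -10.30). On A1, U sits at bearing 90° from V; a 132° counterclockwise sweep puts A at bearing 222°, so A = V + 10.3·(cos 222°, sin 222°) = (-29.55, -17.19). Tangency of A1 to AD means the radius VA is perpendicular to AD, so AD runs along (−sin 222°, cos 222°); with |AD| = 12.0, D = (-21.52, -26.11). Then |UD| = |D − U| = 26.11.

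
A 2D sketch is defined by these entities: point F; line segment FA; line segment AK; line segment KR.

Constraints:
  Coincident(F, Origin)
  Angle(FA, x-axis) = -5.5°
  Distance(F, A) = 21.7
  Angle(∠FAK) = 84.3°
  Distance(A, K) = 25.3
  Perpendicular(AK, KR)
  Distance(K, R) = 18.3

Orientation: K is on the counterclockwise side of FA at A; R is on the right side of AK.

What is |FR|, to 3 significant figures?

46.1

F is at the origin; FA runs at -5.5° with length 21.7, so A = 21.7·(cos -5.5°, sin -5.5°) = (21.6, -2.08). ∠FAK = 84.3°, so AK runs at -5.5° + (180° − 84.3°) = 90.2° from the x-axis; with |AK| = 25.3, K = A + 25.3·(cos 90.2°, sin 90.2°) = (21.5, 23.2). AK ⟂ KR; with |KR| = 18.3 on the right of AK, R = K + 18.3·(1.00, 0.00349) = (39.8, 23.3). Then |FR| = |R − F| = 46.1.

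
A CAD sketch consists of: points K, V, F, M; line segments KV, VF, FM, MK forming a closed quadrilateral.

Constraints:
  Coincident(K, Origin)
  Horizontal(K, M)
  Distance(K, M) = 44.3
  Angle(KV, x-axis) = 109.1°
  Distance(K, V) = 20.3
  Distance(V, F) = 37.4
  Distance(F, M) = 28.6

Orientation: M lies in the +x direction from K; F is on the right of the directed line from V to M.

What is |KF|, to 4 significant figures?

19.78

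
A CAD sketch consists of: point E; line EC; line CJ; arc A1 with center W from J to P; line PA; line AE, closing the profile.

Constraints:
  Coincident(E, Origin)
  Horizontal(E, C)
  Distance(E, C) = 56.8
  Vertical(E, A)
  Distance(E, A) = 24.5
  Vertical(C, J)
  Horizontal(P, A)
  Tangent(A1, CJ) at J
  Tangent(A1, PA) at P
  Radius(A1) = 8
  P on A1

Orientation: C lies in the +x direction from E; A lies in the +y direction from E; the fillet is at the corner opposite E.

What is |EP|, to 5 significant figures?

54.605

E is at the origin; EC is horizontal with |EC| = 56.8 and C on the +x side, so C = (56.800, 0.0000). E and A share the same x with |EA| = 24.5 and A on the +y side, so A = (0.0000, 24.500). The virtual corner opposite E is at (56.800, 24.500). Tangency of A1 to CJ means the radius WJ is perpendicular to CJ and tangency of A1 to PA means the radius WP is perpendicular to PA, with radius 8.0, so the center W sits 8.0 in from both sides at W = (48.800, 16.500). That places the tangent points at J = (56.800, 16.500) on CJ and P = (48.800, 24.500) on PA. Then |EP| = |P − E| = 54.605.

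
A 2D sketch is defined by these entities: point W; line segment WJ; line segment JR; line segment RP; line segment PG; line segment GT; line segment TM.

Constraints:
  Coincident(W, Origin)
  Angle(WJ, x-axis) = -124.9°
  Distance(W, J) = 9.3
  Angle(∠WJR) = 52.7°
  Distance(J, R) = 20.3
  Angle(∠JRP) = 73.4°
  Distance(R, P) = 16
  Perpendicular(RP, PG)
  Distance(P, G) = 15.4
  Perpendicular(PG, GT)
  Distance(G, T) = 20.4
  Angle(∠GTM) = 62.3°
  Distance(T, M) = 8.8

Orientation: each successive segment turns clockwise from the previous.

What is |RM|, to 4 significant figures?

7.615

PG is perpendicular to GT, so GT runs at -178.8°; with |GT| = 20.4, T = (-15.60, -3.788). ∠GTM = 62.3° gives TM at 63.50° from the x-axis; with |TM| = 8.8, M = (-11.68, 4.087). Then |RM| = |M − R| = 7.615.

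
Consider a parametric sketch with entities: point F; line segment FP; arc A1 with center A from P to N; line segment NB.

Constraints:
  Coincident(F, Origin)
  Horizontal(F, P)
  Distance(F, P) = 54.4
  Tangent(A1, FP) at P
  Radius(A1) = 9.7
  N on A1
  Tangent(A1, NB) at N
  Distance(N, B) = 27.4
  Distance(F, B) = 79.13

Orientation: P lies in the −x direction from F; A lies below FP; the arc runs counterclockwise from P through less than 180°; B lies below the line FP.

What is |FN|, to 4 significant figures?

63.99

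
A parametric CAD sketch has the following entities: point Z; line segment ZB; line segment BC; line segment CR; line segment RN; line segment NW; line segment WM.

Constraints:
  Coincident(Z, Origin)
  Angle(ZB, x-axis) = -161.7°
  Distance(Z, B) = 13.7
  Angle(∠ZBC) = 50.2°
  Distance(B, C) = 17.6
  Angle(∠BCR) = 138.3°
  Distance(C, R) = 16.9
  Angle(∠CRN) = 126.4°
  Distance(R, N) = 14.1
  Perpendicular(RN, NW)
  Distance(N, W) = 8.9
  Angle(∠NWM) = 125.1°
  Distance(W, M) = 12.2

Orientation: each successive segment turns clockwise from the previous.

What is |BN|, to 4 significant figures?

38.41

Z is at the origin; ZB runs at -161.7° with length 13.7, so B = (-13.01, -4.302). ∠ZBC = 50.2° gives BC at 68.50° from the x-axis; with |BC| = 17.6, C = (-6.557, 12.07). ∠BCR = 138.3° gives CR at 26.80° from the x-axis; with |CR| = 16.9, R = (8.528, 19.69). ∠CRN = 126.4° gives RN at -26.80° from the x-axis; with |RN| = 14.1, N = (21.11, 13.34). Then |BN| = |N − B| = 38.41.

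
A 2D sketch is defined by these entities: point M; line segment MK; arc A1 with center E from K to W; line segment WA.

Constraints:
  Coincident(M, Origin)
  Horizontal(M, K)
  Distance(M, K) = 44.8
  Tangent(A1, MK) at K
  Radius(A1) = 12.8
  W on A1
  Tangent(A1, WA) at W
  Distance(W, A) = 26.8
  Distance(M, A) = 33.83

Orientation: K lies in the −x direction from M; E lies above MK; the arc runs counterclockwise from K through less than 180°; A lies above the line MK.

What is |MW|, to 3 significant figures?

34.7

Checks: ∠(EK, KM) = 90.00° ✓; |EK| = 12.80 ✓; |EW| = 12.80 ✓; ∠(EW, WA) = 90.00° ✓; |WA| = 26.80 ✓; |MA| = 33.83 ✓.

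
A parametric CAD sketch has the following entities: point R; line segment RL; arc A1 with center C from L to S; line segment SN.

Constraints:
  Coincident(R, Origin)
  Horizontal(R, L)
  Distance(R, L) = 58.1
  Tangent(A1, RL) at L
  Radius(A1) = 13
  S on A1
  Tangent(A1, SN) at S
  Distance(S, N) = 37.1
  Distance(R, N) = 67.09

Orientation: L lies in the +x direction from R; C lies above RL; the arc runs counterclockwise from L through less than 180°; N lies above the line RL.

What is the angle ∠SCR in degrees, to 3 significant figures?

153°

Checks: |CS| = 13.00 ✓; ∠(CS, SN) = 90.00° ✓; |SN| = 37.10 ✓; |RN| = 67.09 ✓.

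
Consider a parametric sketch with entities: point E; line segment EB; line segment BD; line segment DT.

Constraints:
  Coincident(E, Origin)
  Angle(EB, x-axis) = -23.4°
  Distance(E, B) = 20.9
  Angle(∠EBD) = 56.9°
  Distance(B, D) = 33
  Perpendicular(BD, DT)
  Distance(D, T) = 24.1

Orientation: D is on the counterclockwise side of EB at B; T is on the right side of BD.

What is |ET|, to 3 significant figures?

46.9

E is at the origin; EB runs at -23.4° with length 20.9, so B = 20.9·(cos -23.4°, sin -23.4°) = (19.2, -8.30). ∠EBD = 56.9°, so BD runs at -23.4° + (180° − 56.9°) = 99.7° from the x-axis; with |BD| = 33.0, D = B + 33.0·(cos 99.7°, sin 99.7°) = (13.6, 24.2). BD ⟂ DT; with |DT| = 24.1 on the right of BD, T = D + 24.1·(0.986, 0.168) = (37.4, 28.3). Then |ET| = |T − E| = 46.9.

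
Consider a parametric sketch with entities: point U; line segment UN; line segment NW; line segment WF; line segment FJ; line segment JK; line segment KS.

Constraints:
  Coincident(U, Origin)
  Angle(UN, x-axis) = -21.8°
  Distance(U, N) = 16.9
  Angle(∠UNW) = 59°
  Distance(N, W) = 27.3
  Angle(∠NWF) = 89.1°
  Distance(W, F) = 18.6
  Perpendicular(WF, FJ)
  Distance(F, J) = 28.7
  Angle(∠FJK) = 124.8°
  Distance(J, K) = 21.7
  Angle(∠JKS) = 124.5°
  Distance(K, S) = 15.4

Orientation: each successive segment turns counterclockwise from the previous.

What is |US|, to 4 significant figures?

33.24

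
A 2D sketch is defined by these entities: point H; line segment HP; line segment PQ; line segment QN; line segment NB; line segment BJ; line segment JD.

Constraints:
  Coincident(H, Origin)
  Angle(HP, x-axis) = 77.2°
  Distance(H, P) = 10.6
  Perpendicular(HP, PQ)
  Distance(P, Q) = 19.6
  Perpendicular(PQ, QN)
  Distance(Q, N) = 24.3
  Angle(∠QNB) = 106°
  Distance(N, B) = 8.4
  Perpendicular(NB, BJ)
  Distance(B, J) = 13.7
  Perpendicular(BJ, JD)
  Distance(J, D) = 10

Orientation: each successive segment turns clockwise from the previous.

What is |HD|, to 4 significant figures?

17.36

NB is perpendicular to BJ, so BJ runs at 93.20°; with |BJ| = 13.7, J = (6.926, -4.492). The perpendicularity gives JD at right angles to BJ, so JD runs at 3.200°; with |JD| = 10.0, D = (16.91, -3.934). Then |HD| = |D − H| = 17.36.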